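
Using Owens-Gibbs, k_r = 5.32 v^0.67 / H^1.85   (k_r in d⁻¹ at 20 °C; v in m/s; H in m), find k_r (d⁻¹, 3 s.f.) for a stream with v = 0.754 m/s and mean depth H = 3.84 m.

k_r ≈ 0.365 d⁻¹

k_r = 5.32 × 0.754^0.67 / 3.84^1.85 = 5.32 × 0.8276 / 12.05 = 0.3654 d⁻¹.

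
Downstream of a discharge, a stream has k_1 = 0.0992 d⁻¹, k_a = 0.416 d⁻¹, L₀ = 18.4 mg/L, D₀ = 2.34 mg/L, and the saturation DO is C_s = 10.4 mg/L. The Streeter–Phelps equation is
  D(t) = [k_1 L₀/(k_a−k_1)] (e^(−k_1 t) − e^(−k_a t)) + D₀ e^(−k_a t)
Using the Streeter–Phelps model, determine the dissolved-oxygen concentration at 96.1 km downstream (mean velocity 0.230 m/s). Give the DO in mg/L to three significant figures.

Travel time t = x/v = 96.1 km / (0.230 m/s) = 96100 m / 0.230 m/s = 417800 s = 4.836 d.
k_1 L₀/(k_a−k_1) = 0.0992×18.4/(0.416−0.0992) = 1.825/0.3168 = 5.762 mg/L.
e^(−k_1 t) = e^(−0.0992×4.836) = 0.6190; e^(−k_a t) = e^(−0.416×4.836) = 0.1338.
D = 5.762 × (0.6190 − 0.1338) + 2.34 × 0.1338 = 2.796 + 0.3130 = 3.109 mg/L.
DO = C_s − D = 10.4 − 3.109 = 7.291 mg/L.

DO ≈ 7.29 mg/L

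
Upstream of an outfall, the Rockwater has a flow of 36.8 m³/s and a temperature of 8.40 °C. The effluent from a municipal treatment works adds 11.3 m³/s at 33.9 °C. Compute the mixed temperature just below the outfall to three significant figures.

14.4 °C

Flow-weighted mixing: C = (Q_r C_r + Q_w C_w)/(Q_r + Q_w)
= (36.8×8.40 + 11.3×33.9)/(36.8 + 11.3) = 692.2/48.10 = 14.39 °C.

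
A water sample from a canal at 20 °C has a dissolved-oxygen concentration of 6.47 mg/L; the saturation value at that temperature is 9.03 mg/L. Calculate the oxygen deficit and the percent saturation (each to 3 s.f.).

D = C_s − C = 9.03 − 6.47 = 2.56 mg/L.
% saturation = 6.47/9.03 × 100 = 71.7 %.

D ≈ 2.56 mg/L; 71.7 % saturation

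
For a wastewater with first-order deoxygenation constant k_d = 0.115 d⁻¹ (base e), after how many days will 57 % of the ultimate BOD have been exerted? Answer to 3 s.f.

t ≈ 7.34 d

y/L₀ = 1 − e^(−k_d t) = 0.57 ⇒ e^(−k_d t) = 0.430
t = −ln(0.430) / 0.115 = 0.8440 / 0.115 = 7.339 d.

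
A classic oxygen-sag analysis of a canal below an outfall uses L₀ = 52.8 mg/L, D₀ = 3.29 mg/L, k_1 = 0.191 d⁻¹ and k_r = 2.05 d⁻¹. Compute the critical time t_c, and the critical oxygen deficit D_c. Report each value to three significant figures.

t_c ≈ 0.775 d; D_c ≈ 4.24 mg/L

With k_r/k_1 = 10.73 and 1 − D₀(k_r−k_1)/(k_1 L₀) = 0.3935,
t_c = ln(10.73 × 0.3935) / (2.05 − 0.191) = ln(4.224) / 1.859 = 1.441/1.859 = 0.7750 d.
L(t_c) = L₀ e^(−k_1 t_c) = 52.8 × 0.8624 = 45.54 mg/L, and at the critical point k_r D_c = k_1 L, so D_c = (0.191/2.05) × 45.54 = 4.243 mg/L.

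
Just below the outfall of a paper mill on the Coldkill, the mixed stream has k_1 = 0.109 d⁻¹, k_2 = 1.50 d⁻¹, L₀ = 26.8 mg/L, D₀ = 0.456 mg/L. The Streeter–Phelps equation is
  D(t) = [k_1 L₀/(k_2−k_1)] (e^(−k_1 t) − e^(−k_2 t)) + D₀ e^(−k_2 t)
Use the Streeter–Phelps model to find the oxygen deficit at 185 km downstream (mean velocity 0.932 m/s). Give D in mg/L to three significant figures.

Travel time t = x/v = 185 km / (0.932 m/s) = 185000 m / 0.932 m/s = 198500 s = 2.297 d.
k_1 L₀/(k_2−k_1) = 0.109×26.8/(1.50−0.109) = 2.921/1.391 = 2.100 mg/L.
e^(−k_1 t) = e^(−0.109×2.297) = 0.7785; e^(−k_2 t) = e^(−1.50×2.297) = 0.03187.
D = 2.100 × (0.7785 − 0.03187) + 0.456 × 0.03187 = 1.568 + 0.01453 = 1.582 mg/L.

D ≈ 1.58 mg/L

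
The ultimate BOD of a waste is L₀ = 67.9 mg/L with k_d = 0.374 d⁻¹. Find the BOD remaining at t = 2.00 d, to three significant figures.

L ≈ 32.1 mg/L

L_t = L₀ e^(−k_d t) = 67.9 × e^(−0.374×2.00) = 67.9 × 0.4733 = 32.14 mg/L.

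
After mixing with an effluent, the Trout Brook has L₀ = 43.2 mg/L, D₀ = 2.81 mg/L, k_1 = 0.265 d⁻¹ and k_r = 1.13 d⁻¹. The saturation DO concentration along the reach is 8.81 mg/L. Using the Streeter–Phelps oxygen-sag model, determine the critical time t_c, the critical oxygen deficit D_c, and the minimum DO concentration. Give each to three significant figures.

t_c ≈ 1.40 d; D_c ≈ 6.99 mg/L; min DO ≈ 1.82 mg/L

At the critical point dD/dt = 0, so k_1 L₀ e^(−k_1 t) = k_r D. Substituting D(t) from the Streeter–Phelps equation and solving for t gives
t_c = ln[(k_r/k_1)(1 − D₀(k_r−k_1)/(k_1 L₀))] / (k_r−k_1).
Here k_r−k_1 = 0.8650 d⁻¹ and 1 − D₀(k_r−k_1)/(k_1 L₀) = 1 − 2.81×0.8650/(0.265×43.2) = 0.7877, so
t_c = ln(4.264 × 0.7877) / 0.8650 = 1.212 / 0.8650 = 1.401 d.
L(t_c) = L₀ e^(−k_1 t_c) = 43.2 × 0.6899 = 29.80 mg/L, and at the critical point k_r D_c = k_1 L, so D_c = (0.265/1.13) × 29.80 = 6.990 mg/L.
Minimum DO = C_s − D_c = 8.81 − 6.990 = 1.820 mg/L.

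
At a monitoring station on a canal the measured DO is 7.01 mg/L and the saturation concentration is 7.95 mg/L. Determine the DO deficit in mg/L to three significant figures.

D = C_s − C = 7.95 − 7.01 = 0.940 mg/L.

D ≈ 0.940 mg/L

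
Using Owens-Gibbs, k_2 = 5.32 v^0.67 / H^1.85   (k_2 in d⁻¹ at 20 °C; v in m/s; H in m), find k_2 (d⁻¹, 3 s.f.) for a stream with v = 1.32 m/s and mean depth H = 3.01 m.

k_2 = 5.32 × 1.32^0.67 / 3.01^1.85 = 5.32 × 1.204 / 7.680 = 0.8343 d⁻¹.

k_2 ≈ 0.834 d⁻¹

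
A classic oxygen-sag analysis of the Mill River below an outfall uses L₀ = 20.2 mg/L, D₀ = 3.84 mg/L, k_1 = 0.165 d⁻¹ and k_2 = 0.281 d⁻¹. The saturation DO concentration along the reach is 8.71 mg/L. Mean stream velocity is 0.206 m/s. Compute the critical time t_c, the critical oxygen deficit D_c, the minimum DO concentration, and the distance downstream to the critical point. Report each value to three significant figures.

t_c = [1/(k_2−k_1)] ln[(k_2/k_1)(1 − D₀(k_2−k_1)/(k_1 L₀))]
= [1/(0.281−0.165)] ln[(0.281/0.165)(1 − 3.84×0.1160/(0.165×20.2))]
= (1/0.1160) ln[1.703 × 0.8664] = 8.621 × ln(1.475) = 8.621 × 0.3889 = 3.353 d.
L(t_c) = L₀ e^(−k_1 t_c) = 20.2 × 0.5751 = 11.62 mg/L, and at the critical point k_2 D_c = k_1 L, so D_c = (0.165/0.281) × 11.62 = 6.821 mg/L.
Minimum DO = C_s − D_c = 8.71 − 6.821 = 1.889 mg/L.
x_c = v t_c = 0.206 m/s × 3.353 d × 86400 s/d = 59680 m ≈ 59.7 km.

t_c ≈ 3.35 d; D_c ≈ 6.82 mg/L; min DO ≈ 1.89 mg/L; x_c ≈ 59.7 km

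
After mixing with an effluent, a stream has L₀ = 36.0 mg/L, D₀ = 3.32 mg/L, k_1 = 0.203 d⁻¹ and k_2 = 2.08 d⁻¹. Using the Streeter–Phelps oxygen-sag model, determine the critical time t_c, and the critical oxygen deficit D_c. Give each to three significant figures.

t_c ≈ 0.219 d; D_c ≈ 3.36 mg/L

At the critical point dD/dt = 0, so k_1 L₀ e^(−k_1 t) = k_2 D. Substituting D(t) from the Streeter–Phelps equation and solving for t gives
t_c = ln[(k_2/k_1)(1 − D₀(k_2−k_1)/(k_1 L₀))] / (k_2−k_1).
Here k_2−k_1 = 1.877 d⁻¹ and 1 − D₀(k_2−k_1)/(k_1 L₀) = 1 − 3.32×1.877/(0.203×36.0) = 0.1473, so
t_c = ln(10.25 × 0.1473) / 1.877 = 0.4115 / 1.877 = 0.2193 d.
L(t_c) = L₀ e^(−k_1 t_c) = 36.0 × 0.9565 = 34.43 mg/L, and at the critical point k_2 D_c = k_1 L, so D_c = (0.203/2.08) × 34.43 = 3.361 mg/L.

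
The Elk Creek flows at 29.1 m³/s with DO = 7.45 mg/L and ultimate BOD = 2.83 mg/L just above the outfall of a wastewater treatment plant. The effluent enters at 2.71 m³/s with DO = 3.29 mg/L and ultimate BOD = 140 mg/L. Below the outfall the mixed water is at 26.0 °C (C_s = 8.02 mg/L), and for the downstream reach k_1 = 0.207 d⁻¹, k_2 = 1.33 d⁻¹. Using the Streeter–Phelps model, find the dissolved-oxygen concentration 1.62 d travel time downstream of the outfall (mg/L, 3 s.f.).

Mixed DO = (29.1×7.45 + 2.71×3.29)/(29.1+2.71) = 225.7/31.81 = 7.096 mg/L.
Mixed L₀ = (29.1×2.83 + 2.71×140)/(31.81) = 461.8/31.81 = 14.52 mg/L.
Initial deficit D₀ = C_s − DO₀ = 8.02 − 7.096 = 0.9244 mg/L.
D(1.62) = [0.207×14.52/(1.33−0.207)](e^(−0.207×1.62) − e^(−1.33×1.62)) + 0.9244 e^(−1.33×1.62)
= 2.676 × (0.7151 − 0.1159) + 0.9244 × 0.1159 = 1.710 mg/L.
DO = 8.02 − 1.710 = 6.310 mg/L.

DO ≈ 6.31 mg/L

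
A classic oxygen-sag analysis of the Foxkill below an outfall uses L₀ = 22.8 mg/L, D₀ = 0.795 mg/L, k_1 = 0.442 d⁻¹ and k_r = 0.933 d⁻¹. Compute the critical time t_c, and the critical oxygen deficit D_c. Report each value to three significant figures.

t_c ≈ 1.44 d; D_c ≈ 5.71 mg/L

At the critical point dD/dt = 0, so k_1 L₀ e^(−k_1 t) = k_r D. Substituting D(t) from the Streeter–Phelps equation and solving for t gives
t_c = ln[(k_r/k_1)(1 − D₀(k_r−k_1)/(k_1 L₀))] / (k_r−k_1).
Here k_r−k_1 = 0.4910 d⁻¹ and 1 − D₀(k_r−k_1)/(k_1 L₀) = 1 − 0.795×0.4910/(0.442×22.8) = 0.9613, so
t_c = ln(2.111 × 0.9613) / 0.4910 = 0.7076 / 0.4910 = 1.441 d.
L(t_c) = L₀ e^(−k_1 t_c) = 22.8 × 0.5289 = 12.06 mg/L, and at the critical point k_r D_c = k_1 L, so D_c = (0.442/0.933) × 12.06 = 5.713 mg/L.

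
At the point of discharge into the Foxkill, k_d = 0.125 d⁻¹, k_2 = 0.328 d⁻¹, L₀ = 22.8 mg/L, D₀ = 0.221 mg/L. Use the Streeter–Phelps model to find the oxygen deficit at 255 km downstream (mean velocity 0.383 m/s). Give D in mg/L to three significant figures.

Travel time t = x/v = 255 km / (0.383 m/s) = 255000 m / 0.383 m/s = 665800 s = 7.706 d.
k_d L₀/(k_2−k_d) = 0.125×22.8/(0.328−0.125) = 2.850/0.2030 = 14.04 mg/L.
e^(−k_d t) = e^(−0.125×7.706) = 0.3817; e^(−k_2 t) = e^(−0.328×7.706) = 0.07985.
D = 14.04 × (0.3817 − 0.07985) + 0.221 × 0.07985 = 4.237 + 0.01765 = 4.255 mg/L.

D ≈ 4.25 mg/L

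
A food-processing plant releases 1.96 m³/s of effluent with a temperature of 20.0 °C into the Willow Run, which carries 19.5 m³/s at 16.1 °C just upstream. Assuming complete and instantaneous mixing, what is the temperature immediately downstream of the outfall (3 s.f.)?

Flow-weighted mixing: C = (Q_r C_r + Q_w C_w)/(Q_r + Q_w)
= (19.5×16.1 + 1.96×20.0)/(19.5 + 1.96) = 353.2/21.46 = 16.46 °C.

16.5 °C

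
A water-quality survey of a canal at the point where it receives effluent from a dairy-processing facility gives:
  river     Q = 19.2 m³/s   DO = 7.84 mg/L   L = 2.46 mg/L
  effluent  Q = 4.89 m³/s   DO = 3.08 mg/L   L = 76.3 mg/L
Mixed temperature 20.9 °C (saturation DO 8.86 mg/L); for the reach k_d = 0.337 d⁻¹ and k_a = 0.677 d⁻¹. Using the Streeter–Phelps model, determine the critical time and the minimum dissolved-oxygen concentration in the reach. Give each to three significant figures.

Mixed DO = (19.2×7.84 + 4.89×3.08)/(19.2+4.89) = 165.6/24.09 = 6.874 mg/L.
Mixed L₀ = (19.2×2.46 + 4.89×76.3)/(24.09) = 420.3/24.09 = 17.45 mg/L.
Initial deficit D₀ = C_s − DO₀ = 8.86 − 6.874 = 1.986 mg/L.
t_c = (1/0.3400) ln[(0.677/0.337)(1 − 1.986×0.3400/(0.337×17.45))] = 2.941 × ln(1.778) = 1.693 d.
D_c = (0.337/0.677) × 17.45 × e^(−0.337×1.693) = 0.4978 × 17.45 × 0.5652 = 4.909 mg/L.
Minimum DO = 8.86 − 4.909 = 3.951 mg/L.

t_c ≈ 1.69 d; minimum DO ≈ 3.95 mg/L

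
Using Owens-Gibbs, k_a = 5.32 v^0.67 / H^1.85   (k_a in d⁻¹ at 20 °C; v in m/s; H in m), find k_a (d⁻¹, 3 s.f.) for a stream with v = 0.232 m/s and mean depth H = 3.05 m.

k_a ≈ 0.254 d⁻¹

k_a = 5.32 × 0.232^0.67 / 3.05^1.85 = 5.32 × 0.3757 / 7.870 = 0.2540 d⁻¹.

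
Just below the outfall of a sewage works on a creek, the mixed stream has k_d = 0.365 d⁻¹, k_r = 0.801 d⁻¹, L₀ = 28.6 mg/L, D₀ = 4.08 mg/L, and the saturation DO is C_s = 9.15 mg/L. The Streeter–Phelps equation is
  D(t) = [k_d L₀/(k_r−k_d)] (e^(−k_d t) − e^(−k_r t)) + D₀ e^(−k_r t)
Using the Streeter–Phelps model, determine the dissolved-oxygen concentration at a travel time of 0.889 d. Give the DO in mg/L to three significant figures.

DO ≈ 1.59 mg/L

k_d L₀/(k_r−k_d) = 0.365×28.6/(0.801−0.365) = 10.44/0.4360 = 23.94 mg/L.
e^(−k_d t) = e^(−0.365×0.8890) = 0.7229; e^(−k_r t) = e^(−0.801×0.8890) = 0.4906.
D = 23.94 × (0.7229 − 0.4906) + 4.08 × 0.4906 = 5.561 + 2.002 = 7.563 mg/L.
DO = C_s − D = 9.15 − 7.563 = 1.587 mg/L.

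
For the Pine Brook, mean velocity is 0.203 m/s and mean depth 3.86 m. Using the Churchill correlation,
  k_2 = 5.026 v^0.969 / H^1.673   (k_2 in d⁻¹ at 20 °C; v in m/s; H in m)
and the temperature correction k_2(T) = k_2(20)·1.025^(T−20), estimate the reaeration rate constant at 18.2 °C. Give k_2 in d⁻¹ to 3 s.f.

k_2 ≈ 0.107 d⁻¹

k_2(20) = 5.026 × 0.203^0.969 / 3.86^1.673 = 5.026 × 0.2133 / 9.580 = 0.1119 d⁻¹.
k_2(18.2) = 0.1119 × 1.025^(18.2−20) = 0.1119 × 0.9565 = 0.1070 d⁻¹.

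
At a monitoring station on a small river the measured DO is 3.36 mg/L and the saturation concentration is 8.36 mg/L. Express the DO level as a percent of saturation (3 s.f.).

% saturation = C/C_s × 100 = 3.36/8.36 × 100 = 40.2 %.

40.2 % saturation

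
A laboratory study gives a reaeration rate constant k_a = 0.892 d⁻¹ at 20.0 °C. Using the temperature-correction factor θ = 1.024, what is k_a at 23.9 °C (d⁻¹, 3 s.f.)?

k_a(T₂) = k_a(T₁) · θ^(T₂−T₁) = 0.892 × 1.024^(23.9−20.0)
= 0.892 × 1.024^3.90 = 0.892 × 1.097 = 0.9784 d⁻¹.

k_a ≈ 0.978 d⁻¹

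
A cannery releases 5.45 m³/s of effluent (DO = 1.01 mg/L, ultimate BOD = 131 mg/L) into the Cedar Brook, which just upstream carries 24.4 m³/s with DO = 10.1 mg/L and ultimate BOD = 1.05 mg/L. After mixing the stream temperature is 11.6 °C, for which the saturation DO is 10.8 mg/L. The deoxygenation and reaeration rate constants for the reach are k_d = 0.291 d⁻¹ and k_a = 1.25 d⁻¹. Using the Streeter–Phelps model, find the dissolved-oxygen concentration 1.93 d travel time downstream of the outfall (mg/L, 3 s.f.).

Mixed DO = (24.4×10.1 + 5.45×1.01)/(24.4+5.45) = 251.9/29.85 = 8.440 mg/L.
Mixed L₀ = (24.4×1.05 + 5.45×131)/(29.85) = 739.6/29.85 = 24.78 mg/L.
Initial deficit D₀ = C_s − DO₀ = 10.8 − 8.440 = 2.360 mg/L.
D(1.93) = [0.291×24.78/(1.25−0.291)](e^(−0.291×1.93) − e^(−1.25×1.93)) + 2.360 e^(−1.25×1.93)
= 7.518 × (0.5703 − 0.08959) + 2.360 × 0.08959 = 3.825 mg/L.
DO = 10.8 − 3.825 = 6.975 mg/L.

DO ≈ 6.97 mg/L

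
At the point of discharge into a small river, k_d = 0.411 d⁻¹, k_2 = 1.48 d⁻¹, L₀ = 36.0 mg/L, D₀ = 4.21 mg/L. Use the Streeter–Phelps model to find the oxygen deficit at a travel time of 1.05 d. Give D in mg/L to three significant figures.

D ≈ 6.95 mg/L

k_d L₀/(k_2−k_d) = 0.411×36.0/(1.48−0.411) = 14.80/1.069 = 13.84 mg/L.
e^(−k_d t) = e^(−0.411×1.050) = 0.6495; e^(−k_2 t) = e^(−1.48×1.050) = 0.2114.
D = 13.84 × (0.6495 − 0.2114) + 4.21 × 0.2114 = 6.064 + 0.8900 = 6.954 mg/L.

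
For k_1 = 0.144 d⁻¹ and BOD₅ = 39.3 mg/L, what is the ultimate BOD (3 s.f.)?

BOD₅ = L₀(1 − e^(−5k_1)) ⇒ L₀ = BOD₅ / (1 − e^(−5×0.144))
= 39.3 / (1 − 0.4868) = 39.3 / 0.5132 = 76.57 mg/L.

L₀ ≈ 76.6 mg/L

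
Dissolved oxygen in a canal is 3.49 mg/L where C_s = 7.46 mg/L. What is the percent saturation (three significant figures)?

46.8 % saturation

% saturation = C/C_s × 100 = 3.49/7.46 × 100 = 46.8 %.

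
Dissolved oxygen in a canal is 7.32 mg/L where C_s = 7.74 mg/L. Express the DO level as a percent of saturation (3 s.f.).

94.6 % saturation

% saturation = C/C_s × 100 = 7.32/7.74 × 100 = 94.6 %.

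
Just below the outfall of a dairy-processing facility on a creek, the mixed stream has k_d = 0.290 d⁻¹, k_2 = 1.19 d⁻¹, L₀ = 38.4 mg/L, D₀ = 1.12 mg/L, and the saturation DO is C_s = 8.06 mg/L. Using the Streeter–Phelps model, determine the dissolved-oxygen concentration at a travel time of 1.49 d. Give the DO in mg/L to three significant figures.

DO ≈ 1.94 mg/L

k_d L₀/(k_2−k_d) = 0.290×38.4/(1.19−0.290) = 11.14/0.9000 = 12.37 mg/L.
e^(−k_d t) = e^(−0.290×1.490) = 0.6491; e^(−k_2 t) = e^(−1.19×1.490) = 0.1698.
D = 12.37 × (0.6491 − 0.1698) + 1.12 × 0.1698 = 5.931 + 0.1902 = 6.121 mg/L.
DO = C_s − D = 8.06 − 6.121 = 1.939 mg/L.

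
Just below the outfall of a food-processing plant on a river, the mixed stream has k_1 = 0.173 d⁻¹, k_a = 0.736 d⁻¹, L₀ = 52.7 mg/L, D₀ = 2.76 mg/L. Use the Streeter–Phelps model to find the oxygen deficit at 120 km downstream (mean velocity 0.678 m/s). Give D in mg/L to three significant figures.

Travel time t = x/v = 120 km / (0.678 m/s) = 120000 m / 0.678 m/s = 177000 s = 2.049 d.
k_1 L₀/(k_a−k_1) = 0.173×52.7/(0.736−0.173) = 9.117/0.5630 = 16.19 mg/L.
e^(−k_1 t) = e^(−0.173×2.049) = 0.7016; e^(−k_a t) = e^(−0.736×2.049) = 0.2214.
D = 16.19 × (0.7016 − 0.2214) + 2.76 × 0.2214 = 7.776 + 0.6111 = 8.387 mg/L.

D ≈ 8.39 mg/L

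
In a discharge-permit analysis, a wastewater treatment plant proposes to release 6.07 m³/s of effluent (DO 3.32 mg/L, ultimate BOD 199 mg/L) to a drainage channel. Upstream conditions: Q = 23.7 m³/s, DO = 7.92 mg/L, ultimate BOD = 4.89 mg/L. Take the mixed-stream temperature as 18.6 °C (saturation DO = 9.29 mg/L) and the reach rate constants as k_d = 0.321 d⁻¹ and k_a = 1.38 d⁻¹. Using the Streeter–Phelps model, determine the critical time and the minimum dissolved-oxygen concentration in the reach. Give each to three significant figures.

t_c ≈ 1.20 d; minimum DO ≈ 2.25 mg/L

Mixed DO = (23.7×7.92 + 6.07×3.32)/(23.7+6.07) = 207.9/29.77 = 6.982 mg/L.
Mixed L₀ = (23.7×4.89 + 6.07×199)/(29.77) = 1324/29.77 = 44.47 mg/L.
Initial deficit D₀ = C_s − DO₀ = 9.29 − 6.982 = 2.308 mg/L.
t_c = (1/1.059) ln[(1.38/0.321)(1 − 2.308×1.059/(0.321×44.47))] = 0.9443 × ln(3.563) = 1.200 d.
D_c = (0.321/1.38) × 44.47 × e^(−0.321×1.200) = 0.2326 × 44.47 × 0.6804 = 7.037 mg/L.
Minimum DO = 9.29 − 7.037 = 2.253 mg/L.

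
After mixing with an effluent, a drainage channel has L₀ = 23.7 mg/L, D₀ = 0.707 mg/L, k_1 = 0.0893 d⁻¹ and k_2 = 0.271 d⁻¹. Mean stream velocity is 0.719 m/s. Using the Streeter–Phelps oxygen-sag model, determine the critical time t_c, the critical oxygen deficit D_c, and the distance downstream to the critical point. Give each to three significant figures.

t_c ≈ 5.76 d; D_c ≈ 4.67 mg/L; x_c ≈ 358 km

t_c = [1/(k_2−k_1)] ln[(k_2/k_1)(1 − D₀(k_2−k_1)/(k_1 L₀))]
= [1/(0.271−0.0893)] ln[(0.271/0.0893)(1 − 0.707×0.1817/(0.0893×23.7))]
= (1/0.1817) ln[3.035 × 0.9393] = 5.504 × ln(2.851) = 5.504 × 1.047 = 5.765 d.
D_c = (k_1/k_2) L₀ e^(−k_1 t_c) = (0.0893/0.271) × 23.7 × e^(−0.0893×5.765) = 0.3295 × 23.7 × 0.5976 = 4.667 mg/L.
x_c = v t_c = 0.719 m/s × 5.765 d × 86400 s/d = 358100 m ≈ 358 km.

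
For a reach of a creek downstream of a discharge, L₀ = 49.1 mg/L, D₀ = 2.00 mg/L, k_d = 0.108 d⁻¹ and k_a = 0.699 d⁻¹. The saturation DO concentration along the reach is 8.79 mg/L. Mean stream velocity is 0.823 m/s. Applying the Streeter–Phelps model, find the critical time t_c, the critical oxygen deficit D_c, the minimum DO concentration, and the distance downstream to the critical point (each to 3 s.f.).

t_c ≈ 2.73 d; D_c ≈ 5.65 mg/L; min DO ≈ 3.14 mg/L; x_c ≈ 194 km

At the critical point dD/dt = 0, so k_d L₀ e^(−k_d t) = k_a D. Substituting D(t) from the Streeter–Phelps equation and solving for t gives
t_c = ln[(k_a/k_d)(1 − D₀(k_a−k_d)/(k_d L₀))] / (k_a−k_d).
Here k_a−k_d = 0.5910 d⁻¹ and 1 − D₀(k_a−k_d)/(k_d L₀) = 1 − 2.00×0.5910/(0.108×49.1) = 0.7771, so
t_c = ln(6.472 × 0.7771) / 0.5910 = 1.615 / 0.5910 = 2.733 d.
L(t_c) = L₀ e^(−k_d t_c) = 49.1 × 0.7444 = 36.55 mg/L, and at the critical point k_a D_c = k_d L, so D_c = (0.108/0.699) × 36.55 = 5.647 mg/L.
Minimum DO = C_s − D_c = 8.79 − 5.647 = 3.143 mg/L.
x_c = v t_c = 0.823 m/s × 2.733 d × 86400 s/d = 194400 m ≈ 194 km.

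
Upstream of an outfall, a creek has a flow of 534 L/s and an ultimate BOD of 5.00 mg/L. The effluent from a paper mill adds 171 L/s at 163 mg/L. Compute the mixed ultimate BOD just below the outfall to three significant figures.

43.3 mg/L

Flow-weighted mixing: C = (Q_r C_r + Q_w C_w)/(Q_r + Q_w)
= (534×5.00 + 171×163)/(534 + 171) = 30540/705.0 = 43.32 mg/L.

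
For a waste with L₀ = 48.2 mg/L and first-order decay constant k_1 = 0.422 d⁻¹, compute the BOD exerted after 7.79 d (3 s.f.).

y ≈ 46.4 mg/L

y_t = L₀(1 − e^(−k_1 t)) = 48.2 × (1 − e^(−0.422×7.79))
= 48.2 × (1 − 0.03735) = 48.2 × 0.9626 = 46.40 mg/L.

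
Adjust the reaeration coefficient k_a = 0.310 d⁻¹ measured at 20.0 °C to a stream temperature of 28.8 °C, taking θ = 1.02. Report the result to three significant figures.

k_a(T₂) = k_a(T₁) · θ^(T₂−T₁) = 0.310 × 1.02^(28.8−20.0)
= 0.310 × 1.02^8.80 = 0.310 × 1.190 = 0.3690 d⁻¹.

k_a ≈ 0.369 d⁻¹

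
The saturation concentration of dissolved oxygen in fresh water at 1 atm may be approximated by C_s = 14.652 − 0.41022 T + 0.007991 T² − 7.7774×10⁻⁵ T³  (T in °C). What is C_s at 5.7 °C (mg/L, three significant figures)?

C_s ≈ 12.6 mg/L

C_s = 14.652 − 0.41022×5.7 + 0.007991×5.7² − 7.7774×10⁻⁵×5.7³ = 12.56 mg/L.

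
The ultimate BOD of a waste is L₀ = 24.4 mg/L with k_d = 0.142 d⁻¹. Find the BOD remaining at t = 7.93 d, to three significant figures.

L ≈ 7.91 mg/L

L_t = L₀ e^(−k_d t) = 24.4 × e^(−0.142×7.93) = 24.4 × 0.3243 = 7.913 mg/L.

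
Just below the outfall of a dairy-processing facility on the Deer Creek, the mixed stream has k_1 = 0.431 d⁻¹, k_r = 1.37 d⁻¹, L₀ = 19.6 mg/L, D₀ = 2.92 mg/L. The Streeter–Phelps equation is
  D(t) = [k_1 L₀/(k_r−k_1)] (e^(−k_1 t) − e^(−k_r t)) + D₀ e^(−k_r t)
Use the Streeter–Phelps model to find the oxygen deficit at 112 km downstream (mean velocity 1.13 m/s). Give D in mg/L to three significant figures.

D ≈ 4.22 mg/L

Travel time t = x/v = 112 km / (1.13 m/s) = 112000 m / 1.13 m/s = 99120 s = 1.147 d.
k_1 L₀/(k_r−k_1) = 0.431×19.6/(1.37−0.431) = 8.448/0.9390 = 8.996 mg/L.
e^(−k_1 t) = e^(−0.431×1.147) = 0.6099; e^(−k_r t) = e^(−1.37×1.147) = 0.2077.
D = 8.996 × (0.6099 − 0.2077) + 2.92 × 0.2077 = 3.618 + 0.6065 = 4.225 mg/L.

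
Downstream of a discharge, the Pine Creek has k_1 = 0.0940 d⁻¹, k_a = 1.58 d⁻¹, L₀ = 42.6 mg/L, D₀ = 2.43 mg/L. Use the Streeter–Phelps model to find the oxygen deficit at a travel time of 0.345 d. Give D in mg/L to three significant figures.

D ≈ 2.46 mg/L

k_1 L₀/(k_a−k_1) = 0.0940×42.6/(1.58−0.0940) = 4.004/1.486 = 2.695 mg/L.
e^(−k_1 t) = e^(−0.0940×0.3450) = 0.9681; e^(−k_a t) = e^(−1.58×0.3450) = 0.5798.
D = 2.695 × (0.9681 − 0.5798) + 2.43 × 0.5798 = 1.046 + 1.409 = 2.455 mg/L.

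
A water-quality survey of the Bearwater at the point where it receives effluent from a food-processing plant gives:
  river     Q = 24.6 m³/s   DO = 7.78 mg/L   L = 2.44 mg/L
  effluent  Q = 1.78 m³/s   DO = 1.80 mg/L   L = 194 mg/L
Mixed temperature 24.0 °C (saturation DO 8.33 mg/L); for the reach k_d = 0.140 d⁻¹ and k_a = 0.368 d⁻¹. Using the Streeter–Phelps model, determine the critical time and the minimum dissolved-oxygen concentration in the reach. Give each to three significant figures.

Mixed DO = (24.6×7.78 + 1.78×1.80)/(24.6+1.78) = 194.6/26.38 = 7.376 mg/L.
Mixed L₀ = (24.6×2.44 + 1.78×194)/(26.38) = 405.3/26.38 = 15.37 mg/L.
Initial deficit D₀ = C_s − DO₀ = 8.33 − 7.376 = 0.9535 mg/L.
t_c = (1/0.2280) ln[(0.368/0.140)(1 − 0.9535×0.2280/(0.140×15.37))] = 4.386 × ln(2.363) = 3.771 d.
D_c = (0.140/0.368) × 15.37 × e^(−0.140×3.771) = 0.3804 × 15.37 × 0.5898 = 3.448 mg/L.
Minimum DO = 8.33 − 3.448 = 4.882 mg/L.

t_c ≈ 3.77 d; minimum DO ≈ 4.88 mg/L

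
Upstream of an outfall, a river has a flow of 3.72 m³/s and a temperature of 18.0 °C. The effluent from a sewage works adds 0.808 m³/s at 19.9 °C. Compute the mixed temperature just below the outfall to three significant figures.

18.3 °C

Flow-weighted mixing: C = (Q_r C_r + Q_w C_w)/(Q_r + Q_w)
= (3.72×18.0 + 0.808×19.9)/(3.72 + 0.808) = 83.04/4.528 = 18.34 °C.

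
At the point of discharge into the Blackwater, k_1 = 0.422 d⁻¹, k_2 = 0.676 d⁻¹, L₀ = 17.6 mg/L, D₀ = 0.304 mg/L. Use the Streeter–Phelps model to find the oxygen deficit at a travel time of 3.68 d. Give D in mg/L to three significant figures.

k_1 L₀/(k_2−k_1) = 0.422×17.6/(0.676−0.422) = 7.427/0.2540 = 29.24 mg/L.
e^(−k_1 t) = e^(−0.422×3.680) = 0.2116; e^(−k_2 t) = e^(−0.676×3.680) = 0.08310.
D = 29.24 × (0.2116 − 0.08310) + 0.304 × 0.08310 = 3.758 + 0.02526 = 3.783 mg/L.

D ≈ 3.78 mg/L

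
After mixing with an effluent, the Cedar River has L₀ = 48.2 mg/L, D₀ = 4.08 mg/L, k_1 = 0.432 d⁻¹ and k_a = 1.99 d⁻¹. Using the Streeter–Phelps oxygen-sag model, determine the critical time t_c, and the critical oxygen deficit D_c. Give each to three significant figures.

t_c ≈ 0.747 d; D_c ≈ 7.58 mg/L

t_c = [1/(k_a−k_1)] ln[(k_a/k_1)(1 − D₀(k_a−k_1)/(k_1 L₀))]
= [1/(1.99−0.432)] ln[(1.99/0.432)(1 − 4.08×1.558/(0.432×48.2))]
= (1/1.558) ln[4.606 × 0.6947] = 0.6418 × ln(3.200) = 0.6418 × 1.163 = 0.7466 d.
L(t_c) = L₀ e^(−k_1 t_c) = 48.2 × 0.7243 = 34.91 mg/L, and at the critical point k_a D_c = k_1 L, so D_c = (0.432/1.99) × 34.91 = 7.579 mg/L.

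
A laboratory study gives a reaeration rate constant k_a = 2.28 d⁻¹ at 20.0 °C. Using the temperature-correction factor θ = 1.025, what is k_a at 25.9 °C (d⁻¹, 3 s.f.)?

k_a ≈ 2.64 d⁻¹

k_a(T₂) = k_a(T₁) · θ^(T₂−T₁) = 2.28 × 1.025^(25.9−20.0)
= 2.28 × 1.025^5.90 = 2.28 × 1.157 = 2.638 d⁻¹.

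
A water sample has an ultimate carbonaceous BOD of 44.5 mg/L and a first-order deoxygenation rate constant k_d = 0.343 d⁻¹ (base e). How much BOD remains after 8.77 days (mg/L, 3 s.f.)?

L_t = L₀ e^(−k_d t) = 44.5 × e^(−0.343×8.77) = 44.5 × 0.04938 = 2.198 mg/L.

L ≈ 2.20 mg/L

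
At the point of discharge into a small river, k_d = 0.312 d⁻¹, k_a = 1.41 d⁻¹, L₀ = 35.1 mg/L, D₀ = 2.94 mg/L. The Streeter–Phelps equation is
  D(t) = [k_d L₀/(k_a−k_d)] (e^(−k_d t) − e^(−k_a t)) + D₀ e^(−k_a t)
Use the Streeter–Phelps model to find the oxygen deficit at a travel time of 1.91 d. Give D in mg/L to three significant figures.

k_d L₀/(k_a−k_d) = 0.312×35.1/(1.41−0.312) = 10.95/1.098 = 9.974 mg/L.
e^(−k_d t) = e^(−0.312×1.910) = 0.5511; e^(−k_a t) = e^(−1.41×1.910) = 0.06767.
D = 9.974 × (0.5511 − 0.06767) + 2.94 × 0.06767 = 4.821 + 0.1990 = 5.020 mg/L.

D ≈ 5.02 mg/L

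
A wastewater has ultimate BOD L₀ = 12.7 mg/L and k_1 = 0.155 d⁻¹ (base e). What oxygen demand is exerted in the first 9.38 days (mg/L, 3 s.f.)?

y_t = L₀(1 − e^(−k_1 t)) = 12.7 × (1 − e^(−0.155×9.38))
= 12.7 × (1 − 0.2337) = 12.7 × 0.7663 = 9.733 mg/L.

y ≈ 9.73 mg/L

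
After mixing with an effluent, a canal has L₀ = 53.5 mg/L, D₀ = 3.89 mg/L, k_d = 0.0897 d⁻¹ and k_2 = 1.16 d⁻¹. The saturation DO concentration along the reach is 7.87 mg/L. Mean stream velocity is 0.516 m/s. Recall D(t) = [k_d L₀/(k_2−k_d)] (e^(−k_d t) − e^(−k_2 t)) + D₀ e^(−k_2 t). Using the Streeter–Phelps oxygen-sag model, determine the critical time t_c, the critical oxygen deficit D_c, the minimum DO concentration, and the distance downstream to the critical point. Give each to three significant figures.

With k_2/k_d = 12.93 and 1 − D₀(k_2−k_d)/(k_d L₀) = 0.1324,
t_c = ln(12.93 × 0.1324) / (1.16 − 0.0897) = ln(1.712) / 1.070 = 0.5379/1.070 = 0.5026 d.
L(t_c) = L₀ e^(−k_d t_c) = 53.5 × 0.9559 = 51.14 mg/L, and at the critical point k_2 D_c = k_d L, so D_c = (0.0897/1.16) × 51.14 = 3.955 mg/L.
Minimum DO = C_s − D_c = 7.87 − 3.955 = 3.915 mg/L.
x_c = v t_c = 0.516 m/s × 0.5026 d × 86400 s/d = 22410 m ≈ 22.4 km.

t_c ≈ 0.503 d; D_c ≈ 3.95 mg/L; min DO ≈ 3.92 mg/L; x_c ≈ 22.4 km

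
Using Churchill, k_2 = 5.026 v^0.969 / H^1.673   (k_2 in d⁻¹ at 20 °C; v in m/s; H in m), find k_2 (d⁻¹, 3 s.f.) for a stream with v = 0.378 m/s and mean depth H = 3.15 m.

k_2 ≈ 0.287 d⁻¹

k_2 = 5.026 × 0.378^0.969 / 3.15^1.673 = 5.026 × 0.3896 / 6.818 = 0.2872 d⁻¹.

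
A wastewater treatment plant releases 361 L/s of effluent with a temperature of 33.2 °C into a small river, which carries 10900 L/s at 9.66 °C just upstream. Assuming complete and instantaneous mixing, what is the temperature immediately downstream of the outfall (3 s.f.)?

Flow-weighted mixing: C = (Q_r C_r + Q_w C_w)/(Q_r + Q_w)
= (10900×9.66 + 361×33.2)/(10900 + 361) = 117300/11260 = 10.41 °C.

10.4 °C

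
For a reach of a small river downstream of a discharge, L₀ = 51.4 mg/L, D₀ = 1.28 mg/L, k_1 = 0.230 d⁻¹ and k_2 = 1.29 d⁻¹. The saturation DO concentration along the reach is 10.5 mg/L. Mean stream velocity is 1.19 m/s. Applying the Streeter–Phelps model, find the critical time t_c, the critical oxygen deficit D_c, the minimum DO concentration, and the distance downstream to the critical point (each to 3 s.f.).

With k_2/k_1 = 5.609 and 1 − D₀(k_2−k_1)/(k_1 L₀) = 0.8852,
t_c = ln(5.609 × 0.8852) / (1.29 − 0.230) = ln(4.965) / 1.060 = 1.602/1.060 = 1.512 d.
D_c = (k_1/k_2) L₀ e^(−k_1 t_c) = (0.230/1.29) × 51.4 × e^(−0.230×1.512) = 0.1783 × 51.4 × 0.7063 = 6.473 mg/L.
Minimum DO = C_s − D_c = 10.5 − 6.473 = 4.027 mg/L.
x_c = v t_c = 1.19 m/s × 1.512 d × 86400 s/d = 155400 m ≈ 155 km.

t_c ≈ 1.51 d; D_c ≈ 6.47 mg/L; min DO ≈ 4.03 mg/L; x_c ≈ 155 km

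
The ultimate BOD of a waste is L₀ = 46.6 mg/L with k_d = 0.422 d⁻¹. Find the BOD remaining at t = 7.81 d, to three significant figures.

L ≈ 1.73 mg/L

L_t = L₀ e^(−k_d t) = 46.6 × e^(−0.422×7.81) = 46.6 × 0.03704 = 1.726 mg/L.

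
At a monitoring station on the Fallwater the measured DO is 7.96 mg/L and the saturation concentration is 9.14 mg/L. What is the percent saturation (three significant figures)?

% saturation = C/C_s × 100 = 7.96/9.14 × 100 = 87.1 %.

87.1 % saturation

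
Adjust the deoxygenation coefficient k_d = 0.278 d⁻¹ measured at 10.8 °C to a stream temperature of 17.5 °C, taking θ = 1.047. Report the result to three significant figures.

k_d ≈ 0.378 d⁻¹

k_d(T₂) = k_d(T₁) · θ^(T₂−T₁) = 0.278 × 1.047^(17.5−10.8)
= 0.278 × 1.047^6.70 = 0.278 × 1.360 = 0.3782 d⁻¹.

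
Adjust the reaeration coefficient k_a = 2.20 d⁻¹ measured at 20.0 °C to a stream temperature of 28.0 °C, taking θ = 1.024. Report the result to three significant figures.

k_a(T₂) = k_a(T₁) · θ^(T₂−T₁) = 2.20 × 1.024^(28.0−20.0)
= 2.20 × 1.024^8.00 = 2.20 × 1.209 = 2.660 d⁻¹.

k_a ≈ 2.66 d⁻¹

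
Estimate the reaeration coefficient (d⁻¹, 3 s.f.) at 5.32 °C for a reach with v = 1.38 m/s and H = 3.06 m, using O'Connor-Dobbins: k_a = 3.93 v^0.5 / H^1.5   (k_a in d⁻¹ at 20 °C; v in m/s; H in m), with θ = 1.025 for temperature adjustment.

k_a ≈ 0.600 d⁻¹

k_a(20) = 3.93 × 1.38^0.5 / 3.06^1.5 = 3.93 × 1.175 / 5.353 = 0.8625 d⁻¹.
k_a(5.32) = 0.8625 × 1.025^(5.32−20) = 0.8625 × 0.6959 = 0.6002 d⁻¹.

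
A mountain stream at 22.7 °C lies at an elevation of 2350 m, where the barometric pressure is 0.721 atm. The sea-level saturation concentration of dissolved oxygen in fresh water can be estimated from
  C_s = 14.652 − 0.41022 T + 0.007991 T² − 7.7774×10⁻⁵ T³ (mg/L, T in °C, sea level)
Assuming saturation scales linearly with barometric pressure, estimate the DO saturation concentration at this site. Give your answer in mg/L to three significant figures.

At sea level: C_s = 14.652 − 0.41022×22.7 + 0.007991×22.7² − 7.7774×10⁻⁵×22.7³ = 8.548 mg/L.
Pressure correction: C_s' = 8.548 × 0.721 = 6.163 mg/L.

C_s ≈ 6.16 mg/L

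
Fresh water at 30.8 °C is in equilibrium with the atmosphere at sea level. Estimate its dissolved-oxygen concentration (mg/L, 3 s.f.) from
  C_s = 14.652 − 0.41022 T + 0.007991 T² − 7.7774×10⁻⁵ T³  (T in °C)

C_s ≈ 7.33 mg/L

C_s = 14.652 − 0.41022×30.8 + 0.007991×30.8² − 7.7774×10⁻⁵×30.8³ = 7.325 mg/L.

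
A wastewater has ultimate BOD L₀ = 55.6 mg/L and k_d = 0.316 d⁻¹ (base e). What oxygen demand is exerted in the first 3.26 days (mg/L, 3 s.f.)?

y ≈ 35.8 mg/L

y_t = L₀(1 − e^(−k_d t)) = 55.6 × (1 − e^(−0.316×3.26))
= 55.6 × (1 − 0.3569) = 55.6 × 0.6431 = 35.75 mg/L.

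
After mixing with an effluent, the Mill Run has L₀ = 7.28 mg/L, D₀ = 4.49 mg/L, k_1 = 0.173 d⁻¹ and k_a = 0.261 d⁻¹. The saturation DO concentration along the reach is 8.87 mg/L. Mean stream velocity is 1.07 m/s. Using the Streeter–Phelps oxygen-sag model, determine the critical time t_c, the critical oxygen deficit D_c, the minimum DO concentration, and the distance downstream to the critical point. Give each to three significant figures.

At the critical point dD/dt = 0, so k_1 L₀ e^(−k_1 t) = k_a D. Substituting D(t) from the Streeter–Phelps equation and solving for t gives
t_c = ln[(k_a/k_1)(1 − D₀(k_a−k_1)/(k_1 L₀))] / (k_a−k_1).
Here k_a−k_1 = 0.08800 d⁻¹ and 1 − D₀(k_a−k_1)/(k_1 L₀) = 1 − 4.49×0.08800/(0.173×7.28) = 0.6863, so
t_c = ln(1.509 × 0.6863) / 0.08800 = 0.03475 / 0.08800 = 0.3949 d.
L(t_c) = L₀ e^(−k_1 t_c) = 7.28 × 0.9340 = 6.799 mg/L, and at the critical point k_a D_c = k_1 L, so D_c = (0.173/0.261) × 6.799 = 4.507 mg/L.
Minimum DO = C_s − D_c = 8.87 − 4.507 = 4.363 mg/L.
x_c = v t_c = 1.07 m/s × 0.3949 d × 86400 s/d = 36510 m ≈ 36.5 km.

t_c ≈ 0.395 d; D_c ≈ 4.51 mg/L; min DO ≈ 4.36 mg/L; x_c ≈ 36.5 km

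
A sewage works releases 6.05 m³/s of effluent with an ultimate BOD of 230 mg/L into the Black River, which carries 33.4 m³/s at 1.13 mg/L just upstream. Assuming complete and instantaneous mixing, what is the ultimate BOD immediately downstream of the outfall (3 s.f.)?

36.2 mg/L

Flow-weighted mixing: C = (Q_r C_r + Q_w C_w)/(Q_r + Q_w)
= (33.4×1.13 + 6.05×230)/(33.4 + 6.05) = 1429/39.45 = 36.23 mg/L.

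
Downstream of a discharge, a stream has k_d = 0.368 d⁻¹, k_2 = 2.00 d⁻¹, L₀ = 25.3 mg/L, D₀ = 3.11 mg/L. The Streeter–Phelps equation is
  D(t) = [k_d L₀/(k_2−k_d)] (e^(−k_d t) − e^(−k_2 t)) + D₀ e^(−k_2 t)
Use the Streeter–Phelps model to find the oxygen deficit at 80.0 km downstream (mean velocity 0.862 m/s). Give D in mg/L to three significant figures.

D ≈ 3.54 mg/L

Travel time t = x/v = 80.0 km / (0.862 m/s) = 80000 m / 0.862 m/s = 92810 s = 1.074 d.
k_d L₀/(k_2−k_d) = 0.368×25.3/(2.00−0.368) = 9.310/1.632 = 5.705 mg/L.
e^(−k_d t) = e^(−0.368×1.074) = 0.6735; e^(−k_2 t) = e^(−2.00×1.074) = 0.1167.
D = 5.705 × (0.6735 − 0.1167) + 3.11 × 0.1167 = 3.177 + 0.3629 = 3.539 mg/L.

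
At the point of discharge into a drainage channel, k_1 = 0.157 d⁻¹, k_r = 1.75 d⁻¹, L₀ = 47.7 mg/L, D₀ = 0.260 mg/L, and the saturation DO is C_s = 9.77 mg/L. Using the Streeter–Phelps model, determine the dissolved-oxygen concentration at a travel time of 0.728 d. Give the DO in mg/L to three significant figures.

DO ≈ 6.82 mg/L

k_1 L₀/(k_r−k_1) = 0.157×47.7/(1.75−0.157) = 7.489/1.593 = 4.701 mg/L.
e^(−k_1 t) = e^(−0.157×0.7280) = 0.8920; e^(−k_r t) = e^(−1.75×0.7280) = 0.2797.
D = 4.701 × (0.8920 − 0.2797) + 0.260 × 0.2797 = 2.878 + 0.07272 = 2.951 mg/L.
DO = C_s − D = 9.77 − 2.951 = 6.819 mg/L.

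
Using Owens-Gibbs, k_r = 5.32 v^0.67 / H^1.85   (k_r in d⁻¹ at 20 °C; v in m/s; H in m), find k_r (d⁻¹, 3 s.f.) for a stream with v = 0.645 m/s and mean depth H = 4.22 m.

k_r = 5.32 × 0.645^0.67 / 4.22^1.85 = 5.32 × 0.7454 / 14.35 = 0.2764 d⁻¹.

k_r ≈ 0.276 d⁻¹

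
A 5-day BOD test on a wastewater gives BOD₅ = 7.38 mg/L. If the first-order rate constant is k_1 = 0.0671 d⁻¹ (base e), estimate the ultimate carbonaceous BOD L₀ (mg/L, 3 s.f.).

BOD₅ = L₀(1 − e^(−5k_1)) ⇒ L₀ = BOD₅ / (1 − e^(−5×0.0671))
= 7.38 / (1 − 0.7150) = 7.38 / 0.2850 = 25.89 mg/L.

L₀ ≈ 25.9 mg/L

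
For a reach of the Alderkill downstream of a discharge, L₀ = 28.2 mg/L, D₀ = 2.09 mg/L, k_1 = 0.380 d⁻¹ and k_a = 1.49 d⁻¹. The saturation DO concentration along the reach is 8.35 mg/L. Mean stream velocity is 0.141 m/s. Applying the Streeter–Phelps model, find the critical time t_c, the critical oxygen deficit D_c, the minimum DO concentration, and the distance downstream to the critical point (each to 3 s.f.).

t_c = [1/(k_a−k_1)] ln[(k_a/k_1)(1 − D₀(k_a−k_1)/(k_1 L₀))]
= [1/(1.49−0.380)] ln[(1.49/0.380)(1 − 2.09×1.110/(0.380×28.2))]
= (1/1.110) ln[3.921 × 0.7835] = 0.9009 × ln(3.072) = 0.9009 × 1.122 = 1.011 d.
L(t_c) = L₀ e^(−k_1 t_c) = 28.2 × 0.6810 = 19.20 mg/L, and at the critical point k_a D_c = k_1 L, so D_c = (0.380/1.49) × 19.20 = 4.897 mg/L.
Minimum DO = C_s − D_c = 8.35 − 4.897 = 3.453 mg/L.
x_c = v t_c = 0.141 m/s × 1.011 d × 86400 s/d = 12320 m ≈ 12.3 km.

t_c ≈ 1.01 d; D_c ≈ 4.90 mg/L; min DO ≈ 3.45 mg/L; x_c ≈ 12.3 km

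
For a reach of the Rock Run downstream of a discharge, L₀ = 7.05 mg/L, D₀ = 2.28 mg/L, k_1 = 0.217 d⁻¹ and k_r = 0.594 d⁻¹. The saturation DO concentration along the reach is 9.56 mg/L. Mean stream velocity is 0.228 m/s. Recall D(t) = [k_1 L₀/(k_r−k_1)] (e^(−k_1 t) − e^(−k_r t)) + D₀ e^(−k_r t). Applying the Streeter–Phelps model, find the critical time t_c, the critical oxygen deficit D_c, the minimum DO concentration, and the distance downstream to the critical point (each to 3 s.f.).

t_c ≈ 0.482 d; D_c ≈ 2.32 mg/L; min DO ≈ 7.24 mg/L; x_c ≈ 9.50 km

With k_r/k_1 = 2.737 and 1 − D₀(k_r−k_1)/(k_1 L₀) = 0.4381,
t_c = ln(2.737 × 0.4381) / (0.594 − 0.217) = ln(1.199) / 0.3770 = 0.1818/0.3770 = 0.4821 d.
L(t_c) = L₀ e^(−k_1 t_c) = 7.05 × 0.9007 = 6.350 mg/L, and at the critical point k_r D_c = k_1 L, so D_c = (0.217/0.594) × 6.350 = 2.320 mg/L.
Minimum DO = C_s − D_c = 9.56 − 2.320 = 7.240 mg/L.
x_c = v t_c = 0.228 m/s × 0.4821 d × 86400 s/d = 9498 m ≈ 9.50 km.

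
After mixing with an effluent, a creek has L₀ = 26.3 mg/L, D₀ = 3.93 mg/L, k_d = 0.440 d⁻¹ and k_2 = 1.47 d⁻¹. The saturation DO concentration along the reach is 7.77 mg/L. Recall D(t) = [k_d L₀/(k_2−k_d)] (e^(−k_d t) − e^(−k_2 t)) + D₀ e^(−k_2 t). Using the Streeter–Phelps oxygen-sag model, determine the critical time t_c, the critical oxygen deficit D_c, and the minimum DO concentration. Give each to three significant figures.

t_c = [1/(k_2−k_d)] ln[(k_2/k_d)(1 − D₀(k_2−k_d)/(k_d L₀))]
= [1/(1.47−0.440)] ln[(1.47/0.440)(1 − 3.93×1.030/(0.440×26.3))]
= (1/1.030) ln[3.341 × 0.6502] = 0.9709 × ln(2.172) = 0.9709 × 0.7758 = 0.7532 d.
L(t_c) = L₀ e^(−k_d t_c) = 26.3 × 0.7179 = 18.88 mg/L, and at the critical point k_2 D_c = k_d L, so D_c = (0.440/1.47) × 18.88 = 5.652 mg/L.
Minimum DO = C_s − D_c = 7.77 − 5.652 = 2.118 mg/L.

t_c ≈ 0.753 d; D_c ≈ 5.65 mg/L; min DO ≈ 2.12 mg/L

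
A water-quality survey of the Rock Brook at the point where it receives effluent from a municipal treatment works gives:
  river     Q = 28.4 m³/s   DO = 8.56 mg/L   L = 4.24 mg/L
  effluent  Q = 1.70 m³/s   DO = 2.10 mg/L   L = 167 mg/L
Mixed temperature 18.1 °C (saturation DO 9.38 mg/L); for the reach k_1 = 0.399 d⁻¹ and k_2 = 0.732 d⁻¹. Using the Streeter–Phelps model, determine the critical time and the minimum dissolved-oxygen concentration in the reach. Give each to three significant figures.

Mixed DO = (28.4×8.56 + 1.70×2.10)/(28.4+1.70) = 246.7/30.10 = 8.195 mg/L.
Mixed L₀ = (28.4×4.24 + 1.70×167)/(30.10) = 404.3/30.10 = 13.43 mg/L.
Initial deficit D₀ = C_s − DO₀ = 9.38 − 8.195 = 1.185 mg/L.
t_c = (1/0.3330) ln[(0.732/0.399)(1 − 1.185×0.3330/(0.399×13.43))] = 3.003 × ln(1.700) = 1.593 d.
D_c = (0.399/0.732) × 13.43 × e^(−0.399×1.593) = 0.5451 × 13.43 × 0.5297 = 3.878 mg/L.
Minimum DO = 9.38 − 3.878 = 5.502 mg/L.

t_c ≈ 1.59 d; minimum DO ≈ 5.50 mg/L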